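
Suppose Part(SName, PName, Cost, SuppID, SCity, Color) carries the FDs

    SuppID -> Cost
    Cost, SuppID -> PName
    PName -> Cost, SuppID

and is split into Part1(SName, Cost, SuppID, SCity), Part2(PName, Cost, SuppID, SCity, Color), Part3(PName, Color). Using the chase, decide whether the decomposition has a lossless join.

Chase test. Columns are SName, PName, Cost, SuppID, SCity, Color; row i has aⱼ where attribute j ∈ Parti, else bᵢⱼ.
Initial tableau (one row per fragment):
  row 1: a1 b12 a3 a4 a5 b16
  row 2: b21 a2 a3 a4 a5 a6
  row 3: b31 a2 b33 b34 b35 a6
Rows 1 and 2 agree on Cost, SuppID; apply Cost, SuppID→PName and equate their PName entries.
Rows 1 and 3 agree on PName; apply PName→Cost, SuppID and equate their Cost, SuppID entries.
No row becomes fully distinguished — the join is lossy.

No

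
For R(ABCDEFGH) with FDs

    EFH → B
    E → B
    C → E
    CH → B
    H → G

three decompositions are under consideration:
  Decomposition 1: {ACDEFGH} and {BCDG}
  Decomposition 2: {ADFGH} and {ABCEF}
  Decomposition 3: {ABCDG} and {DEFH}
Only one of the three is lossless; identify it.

Decomposition 1

Decomposition 1: common = {CDG}, closure = {BCDEG} → lossless.
Decomposition 2: common = {AF}, closure = {AF} → lossy.
Decomposition 3: common = {D}, closure = {D} → lossy.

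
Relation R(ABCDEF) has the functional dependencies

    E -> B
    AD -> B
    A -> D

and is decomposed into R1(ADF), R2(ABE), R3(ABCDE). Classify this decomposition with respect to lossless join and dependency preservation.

lossy but dependency-preserving

Lossless test (chase): Rows 1 and 3 agree on AD; apply AD→B and equate their B entries. Rows 1 and 2 agree on A; apply A→D and equate their D entries. No row becomes fully distinguished — the join is lossy.
Dependency preservation: every FD's attributes lie within a single fragment, so each can be enforced locally — preserved.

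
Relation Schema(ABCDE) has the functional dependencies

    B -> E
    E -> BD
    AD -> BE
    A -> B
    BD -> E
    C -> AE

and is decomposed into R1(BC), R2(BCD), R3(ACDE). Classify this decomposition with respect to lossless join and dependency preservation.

Lossless test (chase): Rows 1 and 2 agree on B; apply B→E and equate their E entries. Rows 1 and 2 agree on E; apply E→BD and equate their BD entries. Rows 1 and 2 agree on C; apply C→AE and equate their AE entries. Rows 1 and 3 agree on C; apply C→AE and equate their AE entries. Rows 1 and 3 agree on E; apply E→BD and equate their BD entries. Row 1 is now all distinguished symbols — the join is lossless.
Dependency preservation: the restricted closure of {B} across the fragments never reaches {E}, so B → E cannot be enforced without a join — not preserved.

lossless but not dependency-preserving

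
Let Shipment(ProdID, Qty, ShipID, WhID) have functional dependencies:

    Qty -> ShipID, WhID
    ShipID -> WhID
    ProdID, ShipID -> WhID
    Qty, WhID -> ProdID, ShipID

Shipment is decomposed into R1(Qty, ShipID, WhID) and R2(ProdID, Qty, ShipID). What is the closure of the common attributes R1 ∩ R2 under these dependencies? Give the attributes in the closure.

ProdID, Qty, ShipID, WhID

R1 ∩ R2 = {Qty, ShipID}.
Qty → ShipID, WhID applies, adding WhID
Qty, WhID → ProdID, ShipID applies, adding ProdID
Closure: {ProdID, Qty, ShipID, WhID}.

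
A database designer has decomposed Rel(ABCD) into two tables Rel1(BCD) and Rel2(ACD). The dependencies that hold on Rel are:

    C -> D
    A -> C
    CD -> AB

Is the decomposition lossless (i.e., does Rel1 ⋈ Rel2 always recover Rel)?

Common attributes: Rel1 ∩ Rel2 = {CD}.
Closure of {CD}: CD → AB applies, adding AB. So (CD)⁺ = {ABCD}.
This closure contains every attribute of Rel1, so Rel1 ∩ Rel2 → Rel1. The join is lossless.

Yes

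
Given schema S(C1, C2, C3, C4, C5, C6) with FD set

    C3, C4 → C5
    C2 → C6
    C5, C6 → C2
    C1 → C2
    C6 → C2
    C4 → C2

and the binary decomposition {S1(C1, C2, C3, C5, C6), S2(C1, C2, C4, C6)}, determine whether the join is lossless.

No

Common attributes: S1 ∩ S2 = {C1, C2, C6}.
No dependency enlarges {C1, C2, C6}, so (C1, C2, C6)⁺ = {C1, C2, C6}.
The closure contains neither all of S1 = {C1, C2, C3, C5, C6} nor all of S2 = {C1, C2, C4, C6}, so the common attributes are not a superkey of either fragment. The join is lossy.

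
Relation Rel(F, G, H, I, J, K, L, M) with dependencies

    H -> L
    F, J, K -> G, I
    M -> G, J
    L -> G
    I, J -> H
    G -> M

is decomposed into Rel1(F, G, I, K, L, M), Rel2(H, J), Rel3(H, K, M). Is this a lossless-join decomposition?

No

Chase test. Columns are F, G, H, I, J, K, L, M; row i has aⱼ where attribute j ∈ Reli, else bᵢⱼ.
Initial tableau (one row per fragment):
  row 1: a1 a2 b13 a4 b15 a6 a7 a8
  row 2: b21 b22 a3 b24 a5 b26 b27 b28
  row 3: b31 b32 a3 b34 b35 a6 b37 a8
Rows 2 and 3 agree on H; apply H→L and equate their L entries.
Rows 1 and 3 agree on M; apply M→G, J and equate their G, J entries.
Rows 2 and 3 agree on L; apply L→G and equate their G entries.
Rows 1 and 2 agree on G; apply G→M and equate their M entries.
Rows 1 and 2 agree on M; apply M→G, J and equate their G, J entries.
No row becomes fully distinguished — the join is lossy.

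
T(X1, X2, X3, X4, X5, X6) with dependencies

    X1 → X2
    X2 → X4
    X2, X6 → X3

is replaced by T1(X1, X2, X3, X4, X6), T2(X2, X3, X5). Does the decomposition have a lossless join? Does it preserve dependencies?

lossy but dependency-preserving

Lossless test: (X2, X3)⁺ = {X2, X3, X4}, which is a superkey of neither fragment — lossy.
Dependency preservation: every FD's attributes lie within a single fragment, so each can be enforced locally — preserved.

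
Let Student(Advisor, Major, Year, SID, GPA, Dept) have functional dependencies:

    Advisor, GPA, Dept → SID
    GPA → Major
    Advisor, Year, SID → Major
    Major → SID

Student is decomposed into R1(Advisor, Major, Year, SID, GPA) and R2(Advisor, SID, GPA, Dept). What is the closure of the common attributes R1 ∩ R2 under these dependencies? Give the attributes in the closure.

R1 ∩ R2 = {Advisor, SID, GPA}.
GPA → Major applies, adding Major
Closure: {Advisor, Major, SID, GPA}.

Advisor, Major, SID, GPA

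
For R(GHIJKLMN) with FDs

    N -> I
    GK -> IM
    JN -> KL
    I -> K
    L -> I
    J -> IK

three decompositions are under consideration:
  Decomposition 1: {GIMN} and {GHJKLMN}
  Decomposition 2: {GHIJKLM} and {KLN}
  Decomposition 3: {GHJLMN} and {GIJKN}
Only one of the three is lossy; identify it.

Decomposition 2

Decomposition 1: common = {GMN}, closure = {GIKMN} → lossless.
Decomposition 2: common = {KL}, closure = {IKL} → lossy.
Decomposition 3: common = {GJN}, closure = {GIJKLMN} → lossless.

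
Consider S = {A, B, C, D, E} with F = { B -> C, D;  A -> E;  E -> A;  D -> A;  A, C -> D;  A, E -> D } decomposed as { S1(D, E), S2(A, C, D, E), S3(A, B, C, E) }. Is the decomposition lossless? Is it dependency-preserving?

lossless and dependency-preserving

Lossless test (chase): Rows 1 and 2 agree on E; apply E→A and equate their A entries. Rows 2 and 3 agree on A, C; apply A, C→D and equate their D entries. Row 3 is now all distinguished symbols — the join is lossless.
Dependency preservation: B → C, D is not contained in any single fragment, but the restricted closure of its left-hand side across the fragments still reaches the right-hand side; the remaining FDs each lie inside some fragment. All dependencies are preserved.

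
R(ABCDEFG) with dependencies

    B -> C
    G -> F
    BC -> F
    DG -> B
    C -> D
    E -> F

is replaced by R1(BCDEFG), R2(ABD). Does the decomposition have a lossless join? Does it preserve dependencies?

lossy but dependency-preserving

Lossless test: (BD)⁺ = {BCDF}, which is a superkey of neither fragment — lossy.
Dependency preservation: every FD's attributes lie within a single fragment, so each can be enforced locally — preserved.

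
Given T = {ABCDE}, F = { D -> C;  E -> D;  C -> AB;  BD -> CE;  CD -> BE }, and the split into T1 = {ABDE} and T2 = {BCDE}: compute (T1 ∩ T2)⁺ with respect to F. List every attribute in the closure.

T1 ∩ T2 = {BDE}.
D → C applies, adding C
C → AB applies, adding A
Closure: {ABCDE}.

ABCDE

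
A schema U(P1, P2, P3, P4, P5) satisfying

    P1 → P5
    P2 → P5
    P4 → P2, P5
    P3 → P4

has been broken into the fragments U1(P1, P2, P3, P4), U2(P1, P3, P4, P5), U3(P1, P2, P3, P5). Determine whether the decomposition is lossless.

Chase test. Columns are P1, P2, P3, P4, P5; row i has aⱼ where attribute j ∈ Ui, else bᵢⱼ.
Initial tableau (one row per fragment):
  row 1: a1 a2 a3 a4 b15
  row 2: a1 b22 a3 a4 a5
  row 3: a1 a2 a3 b34 a5
Rows 1 and 2 agree on P1; apply P1→P5 and equate their P5 entries.
Rows 1 and 2 agree on P4; apply P4→P2, P5 and equate their P2, P5 entries.
Rows 1 and 3 agree on P3; apply P3→P4 and equate their P4 entries.
Row 1 is now all distinguished symbols — the join is lossless.

Yes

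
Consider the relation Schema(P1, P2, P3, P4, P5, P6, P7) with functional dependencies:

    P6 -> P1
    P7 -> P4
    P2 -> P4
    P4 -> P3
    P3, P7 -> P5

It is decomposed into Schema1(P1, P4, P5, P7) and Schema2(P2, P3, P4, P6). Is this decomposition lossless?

No

Common attributes: Schema1 ∩ Schema2 = {P4}.
Closure of {P4}: P4 → P3 applies, adding P3. So (P4)⁺ = {P3, P4}.
The closure contains neither all of Schema1 = {P1, P4, P5, P7} nor all of Schema2 = {P2, P3, P4, P6}, so the common attributes are not a superkey of either fragment. The join is lossy.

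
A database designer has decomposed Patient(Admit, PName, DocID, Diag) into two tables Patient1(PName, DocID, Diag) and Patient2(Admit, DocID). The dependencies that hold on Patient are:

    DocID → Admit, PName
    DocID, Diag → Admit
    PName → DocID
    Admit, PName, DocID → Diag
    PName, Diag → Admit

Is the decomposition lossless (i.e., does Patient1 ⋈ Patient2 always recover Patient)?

Yes

Common attributes: Patient1 ∩ Patient2 = {DocID}.
Closure of {DocID}: DocID → Admit, PName applies, adding Admit, PName; Admit, PName, DocID → Diag applies, adding Diag. So (DocID)⁺ = {Admit, PName, DocID, Diag}.
This closure contains every attribute of Patient1, so Patient1 ∩ Patient2 → Patient1. The join is lossless.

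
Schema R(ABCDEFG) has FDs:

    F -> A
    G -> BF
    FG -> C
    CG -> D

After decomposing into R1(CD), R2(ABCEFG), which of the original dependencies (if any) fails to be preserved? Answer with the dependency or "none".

CG -> D

Check CG → D: no single fragment contains all of {CDG}, and the restricted closure of {CG} across the fragments never reaches {D}.
F → A is preserved.
G → BF is preserved.
FG → C is preserved.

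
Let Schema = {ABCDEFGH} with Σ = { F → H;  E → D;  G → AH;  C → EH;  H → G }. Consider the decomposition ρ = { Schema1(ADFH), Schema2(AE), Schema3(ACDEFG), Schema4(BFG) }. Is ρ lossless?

Chase test. Columns are ABCDEFGH; row i has aⱼ where attribute j ∈ Schemai, else bᵢⱼ.
Initial tableau (one row per fragment):
  row 1: a1 b12 b13 a4 b15 a6 b17 a8
  row 2: a1 b22 b23 b24 a5 b26 b27 b28
  row 3: a1 b32 a3 a4 a5 a6 a7 b38
  row 4: b41 a2 b43 b44 b45 a6 a7 b48
Rows 1 and 3 agree on F; apply F→H and equate their H entries.
Rows 1 and 4 agree on F; apply F→H and equate their H entries.
Rows 2 and 3 agree on E; apply E→D and equate their D entries.
Rows 3 and 4 agree on G; apply G→AH and equate their AH entries.
Rows 1 and 3 agree on H; apply H→G and equate their G entries.
No row becomes fully distinguished — the join is lossy.

No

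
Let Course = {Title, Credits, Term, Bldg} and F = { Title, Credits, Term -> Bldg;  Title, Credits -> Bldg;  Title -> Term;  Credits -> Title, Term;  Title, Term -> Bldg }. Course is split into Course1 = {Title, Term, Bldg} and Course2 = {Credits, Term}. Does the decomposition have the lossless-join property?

No

Common attributes: Course1 ∩ Course2 = {Term}.
No dependency enlarges {Term}, so (Term)⁺ = {Term}.
The closure contains neither all of Course1 = {Title, Term, Bldg} nor all of Course2 = {Credits, Term}, so the common attributes are not a superkey of either fragment. The join is lossy.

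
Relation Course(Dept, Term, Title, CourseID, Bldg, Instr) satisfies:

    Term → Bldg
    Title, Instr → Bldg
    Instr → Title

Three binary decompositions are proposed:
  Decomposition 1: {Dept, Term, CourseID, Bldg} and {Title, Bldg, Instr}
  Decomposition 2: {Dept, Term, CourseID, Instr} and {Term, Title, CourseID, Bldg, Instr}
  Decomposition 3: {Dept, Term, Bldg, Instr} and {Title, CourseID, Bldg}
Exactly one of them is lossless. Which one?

Decomposition 2

Decomposition 1: common = {Bldg}, closure = {Bldg} → lossy.
Decomposition 2: common = {Term, CourseID, Instr}, closure = {Term, Title, CourseID, Bldg, Instr} → lossless.
Decomposition 3: common = {Bldg}, closure = {Bldg} → lossy.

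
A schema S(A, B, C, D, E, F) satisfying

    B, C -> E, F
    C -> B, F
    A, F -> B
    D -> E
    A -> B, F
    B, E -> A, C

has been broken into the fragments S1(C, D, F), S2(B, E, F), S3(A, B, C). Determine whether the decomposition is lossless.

Chase test. Columns are A, B, C, D, E, F; row i has aⱼ where attribute j ∈ Si, else bᵢⱼ.
Initial tableau (one row per fragment):
  row 1: b11 b12 a3 a4 b15 a6
  row 2: b21 a2 b23 b24 a5 a6
  row 3: a1 a2 a3 b34 b35 b36
Rows 1 and 3 agree on C; apply C→B, F and equate their B, F entries.
Rows 1 and 3 agree on B, C; apply B, C→E, F and equate their E, F entries.
Rows 1 and 3 agree on B, E; apply B, E→A, C and equate their A, C entries.
No row becomes fully distinguished — the join is lossy.

No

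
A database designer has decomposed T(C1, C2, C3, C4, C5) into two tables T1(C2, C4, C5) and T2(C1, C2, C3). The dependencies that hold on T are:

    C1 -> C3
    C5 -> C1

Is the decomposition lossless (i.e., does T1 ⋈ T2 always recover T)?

No

Common attributes: T1 ∩ T2 = {C2}.
No dependency enlarges {C2}, so (C2)⁺ = {C2}.
The closure contains neither all of T1 = {C2, C4, C5} nor all of T2 = {C1, C2, C3}, so the common attributes are not a superkey of either fragment. The join is lossy.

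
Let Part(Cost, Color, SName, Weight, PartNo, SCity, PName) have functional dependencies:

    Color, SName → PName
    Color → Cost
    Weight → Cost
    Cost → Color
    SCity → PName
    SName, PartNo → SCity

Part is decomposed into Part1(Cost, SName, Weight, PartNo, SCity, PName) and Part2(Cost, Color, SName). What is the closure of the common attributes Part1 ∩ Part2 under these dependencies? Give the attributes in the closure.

Cost, Color, SName, PName

Part1 ∩ Part2 = {Cost, SName}.
Cost → Color applies, adding Color
Color, SName → PName applies, adding PName
Closure: {Cost, Color, SName, PName}.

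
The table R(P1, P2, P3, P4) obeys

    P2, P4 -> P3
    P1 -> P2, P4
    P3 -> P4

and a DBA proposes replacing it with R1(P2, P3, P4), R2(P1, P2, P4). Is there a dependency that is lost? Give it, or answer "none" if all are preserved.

P2, P4 → P3 lies within R1.
P1 → P2, P4 lies within R2.
P3 → P4 lies within R1.
Every dependency is enforceable on the fragments, so the decomposition is dependency-preserving.

none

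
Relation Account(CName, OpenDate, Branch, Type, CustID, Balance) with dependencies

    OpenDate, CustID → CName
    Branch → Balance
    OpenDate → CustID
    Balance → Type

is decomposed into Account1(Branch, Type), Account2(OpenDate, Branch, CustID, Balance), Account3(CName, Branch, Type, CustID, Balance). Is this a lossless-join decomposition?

Chase test. Columns are CName, OpenDate, Branch, Type, CustID, Balance; row i has aⱼ where attribute j ∈ Accounti, else bᵢⱼ.
Initial tableau (one row per fragment):
  row 1: b11 b12 a3 a4 b15 b16
  row 2: b21 a2 a3 b24 a5 a6
  row 3: a1 b32 a3 a4 a5 a6
Rows 1 and 2 agree on Branch; apply Branch→Balance and equate their Balance entries.
Rows 1 and 2 agree on Balance; apply Balance→Type and equate their Type entries.
No row becomes fully distinguished — the join is lossy.

No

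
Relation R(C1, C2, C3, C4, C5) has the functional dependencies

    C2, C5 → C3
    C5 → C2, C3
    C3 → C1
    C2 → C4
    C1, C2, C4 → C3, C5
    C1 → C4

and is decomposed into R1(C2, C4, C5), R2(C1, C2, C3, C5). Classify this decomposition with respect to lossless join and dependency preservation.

Lossless test: (C2, C5)⁺ = {C1, C2, C3, C4, C5}, which contains all of one fragment — lossless.
Dependency preservation: the restricted closure of {C1} across the fragments never reaches {C4}, so C1 → C4 cannot be enforced without a join — not preserved.

lossless but not dependency-preserving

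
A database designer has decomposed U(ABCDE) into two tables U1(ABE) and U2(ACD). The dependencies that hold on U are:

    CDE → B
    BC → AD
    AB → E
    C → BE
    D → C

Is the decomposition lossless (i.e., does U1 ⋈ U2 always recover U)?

No

Common attributes: U1 ∩ U2 = {A}.
No dependency enlarges {A}, so (A)⁺ = {A}.
The closure contains neither all of U1 = {ABE} nor all of U2 = {ACD}, so the common attributes are not a superkey of either fragment. The join is lossy.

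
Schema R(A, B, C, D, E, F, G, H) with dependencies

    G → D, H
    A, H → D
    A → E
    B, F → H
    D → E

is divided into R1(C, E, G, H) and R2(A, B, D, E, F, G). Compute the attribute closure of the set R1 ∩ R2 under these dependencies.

R1 ∩ R2 = {E, G}.
G → D, H applies, adding D, H
Closure: {D, E, G, H}.

D, E, G, H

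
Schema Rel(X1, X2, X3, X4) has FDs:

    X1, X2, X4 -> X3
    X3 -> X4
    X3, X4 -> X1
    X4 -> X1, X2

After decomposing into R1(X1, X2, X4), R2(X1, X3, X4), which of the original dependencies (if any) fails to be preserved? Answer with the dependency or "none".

none

X1, X2, X4 → X3: restricted closure across fragments reaches X3.
X3 → X4 lies within R2.
X3, X4 → X1 lies within R2.
X4 → X1, X2 lies within R1.
Every dependency is enforceable on the fragments, so the decomposition is dependency-preserving.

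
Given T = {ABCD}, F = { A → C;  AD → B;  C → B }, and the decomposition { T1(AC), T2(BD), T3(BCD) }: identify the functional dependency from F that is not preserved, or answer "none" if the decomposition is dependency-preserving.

A → C lies within T1.
AD → B: restricted closure across fragments reaches B.
C → B lies within T3.
Every dependency is enforceable on the fragments, so the decomposition is dependency-preserving.

none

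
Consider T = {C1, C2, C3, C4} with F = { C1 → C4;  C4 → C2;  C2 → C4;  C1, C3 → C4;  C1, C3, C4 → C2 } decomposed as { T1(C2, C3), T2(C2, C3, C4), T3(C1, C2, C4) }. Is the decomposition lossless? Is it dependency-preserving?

Lossless test (chase): Rows 1 and 2 agree on C2; apply C2→C4 and equate their C4 entries. No row becomes fully distinguished — the join is lossy.
Dependency preservation: C1, C3 → C4; C1, C3, C4 → C2 are not contained in any single fragment, but the restricted closure of each left-hand side across the fragments still reaches the right-hand side; the remaining FDs each lie inside some fragment. All dependencies are preserved.

lossy but dependency-preserving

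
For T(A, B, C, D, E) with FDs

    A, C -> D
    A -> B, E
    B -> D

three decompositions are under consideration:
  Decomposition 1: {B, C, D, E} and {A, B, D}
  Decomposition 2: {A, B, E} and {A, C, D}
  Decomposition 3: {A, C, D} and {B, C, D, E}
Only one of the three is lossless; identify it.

Decomposition 1: common = {B, D}, closure = {B, D} → lossy.
Decomposition 2: common = {A}, closure = {A, B, D, E} → lossless.
Decomposition 3: common = {C, D}, closure = {C, D} → lossy.

Decomposition 2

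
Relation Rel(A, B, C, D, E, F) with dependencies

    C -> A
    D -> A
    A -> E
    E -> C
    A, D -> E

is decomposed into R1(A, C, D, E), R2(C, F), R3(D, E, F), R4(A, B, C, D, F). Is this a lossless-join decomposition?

Chase test. Columns are A, B, C, D, E, F; row i has aⱼ where attribute j ∈ Ri, else bᵢⱼ.
Initial tableau (one row per fragment):
  row 1: a1 b12 a3 a4 a5 b16
  row 2: b21 b22 a3 b24 b25 a6
  row 3: b31 b32 b33 a4 a5 a6
  row 4: a1 a2 a3 a4 b45 a6
Rows 1 and 2 agree on C; apply C→A and equate their A entries.
Rows 1 and 3 agree on D; apply D→A and equate their A entries.
Rows 1 and 2 agree on A; apply A→E and equate their E entries.
Rows 1 and 4 agree on A; apply A→E and equate their E entries.
Rows 1 and 3 agree on E; apply E→C and equate their C entries.
Row 4 is now all distinguished symbols — the join is lossless.

Yes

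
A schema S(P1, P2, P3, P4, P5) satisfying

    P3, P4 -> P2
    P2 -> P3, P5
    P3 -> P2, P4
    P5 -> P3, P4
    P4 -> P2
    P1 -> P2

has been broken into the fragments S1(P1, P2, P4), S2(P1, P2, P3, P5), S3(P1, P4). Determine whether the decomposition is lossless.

Chase test. Columns are P1, P2, P3, P4, P5; row i has aⱼ where attribute j ∈ Si, else bᵢⱼ.
Initial tableau (one row per fragment):
  row 1: a1 a2 b13 a4 b15
  row 2: a1 a2 a3 b24 a5
  row 3: a1 b32 b33 a4 b35
Rows 1 and 2 agree on P2; apply P2→P3, P5 and equate their P3, P5 entries.
Rows 1 and 2 agree on P3; apply P3→P2, P4 and equate their P2, P4 entries.
Rows 1 and 3 agree on P4; apply P4→P2 and equate their P2 entries.
Rows 1 and 3 agree on P2; apply P2→P3, P5 and equate their P3, P5 entries.
Row 1 is now all distinguished symbols — the join is lossless.

Yes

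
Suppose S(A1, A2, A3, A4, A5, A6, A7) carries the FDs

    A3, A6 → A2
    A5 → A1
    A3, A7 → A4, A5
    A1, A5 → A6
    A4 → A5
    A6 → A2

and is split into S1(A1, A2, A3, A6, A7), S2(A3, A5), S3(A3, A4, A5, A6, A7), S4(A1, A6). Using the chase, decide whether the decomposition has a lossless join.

Yes

Chase test. Columns are A1, A2, A3, A4, A5, A6, A7; row i has aⱼ where attribute j ∈ Si, else bᵢⱼ.
Initial tableau (one row per fragment):
  row 1: a1 a2 a3 b14 b15 a6 a7
  row 2: b21 b22 a3 b24 a5 b26 b27
  row 3: b31 b32 a3 a4 a5 a6 a7
  row 4: a1 b42 b43 b44 b45 a6 b47
Rows 1 and 3 agree on A3, A6; apply A3, A6→A2 and equate their A2 entries.
Rows 2 and 3 agree on A5; apply A5→A1 and equate their A1 entries.
Rows 1 and 3 agree on A3, A7; apply A3, A7→A4, A5 and equate their A4, A5 entries.
Rows 2 and 3 agree on A1, A5; apply A1, A5→A6 and equate their A6 entries.
Rows 1 and 2 agree on A6; apply A6→A2 and equate their A2 entries.
Rows 1 and 4 agree on A6; apply A6→A2 and equate their A2 entries.
Rows 1 and 2 agree on A5; apply A5→A1 and equate their A1 entries.
Row 1 is now all distinguished symbols — the join is lossless.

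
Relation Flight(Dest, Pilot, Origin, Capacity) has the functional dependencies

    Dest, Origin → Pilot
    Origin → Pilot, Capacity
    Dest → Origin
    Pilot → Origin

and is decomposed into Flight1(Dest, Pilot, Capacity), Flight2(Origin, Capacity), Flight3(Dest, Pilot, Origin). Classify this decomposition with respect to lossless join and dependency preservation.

Lossless test (chase): Rows 2 and 3 agree on Origin; apply Origin→Pilot, Capacity and equate their Pilot, Capacity entries. Rows 1 and 3 agree on Dest; apply Dest→Origin and equate their Origin entries. Row 1 is now all distinguished symbols — the join is lossless.
Dependency preservation: Origin → Pilot, Capacity is not contained in any single fragment, but the restricted closure of its left-hand side across the fragments still reaches the right-hand side; the remaining FDs each lie inside some fragment. All dependencies are preserved.

lossless and dependency-preserving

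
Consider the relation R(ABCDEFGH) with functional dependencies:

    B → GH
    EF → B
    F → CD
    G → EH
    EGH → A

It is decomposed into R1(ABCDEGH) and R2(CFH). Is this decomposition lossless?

No

Common attributes: R1 ∩ R2 = {CH}.
No dependency enlarges {CH}, so (CH)⁺ = {CH}.
The closure contains neither all of R1 = {ABCDEGH} nor all of R2 = {CFH}, so the common attributes are not a superkey of either fragment. The join is lossy.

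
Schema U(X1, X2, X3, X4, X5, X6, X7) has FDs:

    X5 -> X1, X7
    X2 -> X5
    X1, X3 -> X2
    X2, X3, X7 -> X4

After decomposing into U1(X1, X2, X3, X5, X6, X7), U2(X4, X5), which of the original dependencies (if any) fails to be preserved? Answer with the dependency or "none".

X2, X3, X7 -> X4

Check X2, X3, X7 → X4: no single fragment contains all of {X2, X3, X4, X7}, and the restricted closure of {X2, X3, X7} across the fragments never reaches {X4}.
X5 → X1, X7 is preserved.
X2 → X5 is preserved.
X1, X3 → X2 is preserved.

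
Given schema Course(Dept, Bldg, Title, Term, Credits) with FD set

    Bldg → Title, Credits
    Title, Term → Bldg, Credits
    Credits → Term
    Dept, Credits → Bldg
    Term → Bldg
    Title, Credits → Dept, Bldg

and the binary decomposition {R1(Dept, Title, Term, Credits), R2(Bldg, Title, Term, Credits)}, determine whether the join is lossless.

Yes

Common attributes: R1 ∩ R2 = {Title, Term, Credits}.
Closure of {Title, Term, Credits}: Title, Term → Bldg, Credits applies, adding Bldg; Title, Credits → Dept, Bldg applies, adding Dept. So (Title, Term, Credits)⁺ = {Dept, Bldg, Title, Term, Credits}.
This closure contains every attribute of R1, so R1 ∩ R2 → R1. The join is lossless.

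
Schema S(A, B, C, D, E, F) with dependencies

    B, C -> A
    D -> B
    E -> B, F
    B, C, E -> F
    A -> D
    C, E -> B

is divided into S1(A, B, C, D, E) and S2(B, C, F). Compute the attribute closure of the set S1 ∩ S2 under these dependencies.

A, B, C, D

S1 ∩ S2 = {B, C}.
B, C → A applies, adding A
A → D applies, adding D
Closure: {A, B, C, D}.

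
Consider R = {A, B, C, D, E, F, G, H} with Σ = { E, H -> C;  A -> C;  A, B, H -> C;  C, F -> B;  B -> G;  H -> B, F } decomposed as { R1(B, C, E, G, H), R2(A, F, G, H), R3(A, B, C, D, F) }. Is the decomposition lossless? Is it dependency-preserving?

lossy but dependency-preserving

Lossless test (chase): Rows 2 and 3 agree on A; apply A→C and equate their C entries. Rows 2 and 3 agree on C, F; apply C, F→B and equate their B entries. Rows 1 and 3 agree on B; apply B→G and equate their G entries. Rows 1 and 2 agree on H; apply H→B, F and equate their B, F entries. No row becomes fully distinguished — the join is lossy.
Dependency preservation: A, B, H → C; H → B, F are not contained in any single fragment, but the restricted closure of each left-hand side across the fragments still reaches the right-hand side; the remaining FDs each lie inside some fragment. All dependencies are preserved.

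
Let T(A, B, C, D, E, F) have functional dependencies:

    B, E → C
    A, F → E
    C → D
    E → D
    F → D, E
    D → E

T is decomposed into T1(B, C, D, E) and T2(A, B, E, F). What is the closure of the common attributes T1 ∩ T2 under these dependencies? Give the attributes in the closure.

T1 ∩ T2 = {B, E}.
B, E → C applies, adding C
C → D applies, adding D
Closure: {B, C, D, E}.

B, C, D, E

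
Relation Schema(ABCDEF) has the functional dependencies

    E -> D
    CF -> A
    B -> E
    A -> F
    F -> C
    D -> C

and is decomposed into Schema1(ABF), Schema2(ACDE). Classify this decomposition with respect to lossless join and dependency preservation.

lossy and not dependency-preserving

Lossless test: (A)⁺ = {ACF}, which is a superkey of neither fragment — lossy.
Dependency preservation: the restricted closure of {B} across the fragments never reaches {E}, so B → E cannot be enforced without a join — not preserved.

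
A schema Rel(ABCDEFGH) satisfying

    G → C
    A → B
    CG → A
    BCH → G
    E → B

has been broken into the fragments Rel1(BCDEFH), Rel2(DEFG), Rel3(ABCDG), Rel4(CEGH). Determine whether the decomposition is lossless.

Chase test. Columns are ABCDEFGH; row i has aⱼ where attribute j ∈ Reli, else bᵢⱼ.
Initial tableau (one row per fragment):
  row 1: b11 a2 a3 a4 a5 a6 b17 a8
  row 2: b21 b22 b23 a4 a5 a6 a7 b28
  row 3: a1 a2 a3 a4 b35 b36 a7 b38
  row 4: b41 b42 a3 b44 a5 b46 a7 a8
Rows 2 and 3 agree on G; apply G→C and equate their C entries.
Rows 2 and 3 agree on CG; apply CG→A and equate their A entries.
Rows 2 and 4 agree on CG; apply CG→A and equate their A entries.
Rows 1 and 2 agree on E; apply E→B and equate their B entries.
Rows 1 and 4 agree on E; apply E→B and equate their B entries.
Rows 1 and 4 agree on BCH; apply BCH→G and equate their G entries.
Rows 1 and 2 agree on CG; apply CG→A and equate their A entries.
Row 1 is now all distinguished symbols — the join is lossless.

Yes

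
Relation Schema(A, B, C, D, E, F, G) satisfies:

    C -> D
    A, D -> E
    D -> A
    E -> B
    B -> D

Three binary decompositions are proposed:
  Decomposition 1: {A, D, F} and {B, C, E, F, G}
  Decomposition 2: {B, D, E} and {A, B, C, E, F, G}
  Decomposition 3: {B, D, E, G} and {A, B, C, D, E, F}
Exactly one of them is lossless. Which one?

Decomposition 2

Decomposition 1: common = {F}, closure = {F} → lossy.
Decomposition 2: common = {B, E}, closure = {A, B, D, E} → lossless.
Decomposition 3: common = {B, D, E}, closure = {A, B, D, E} → lossy.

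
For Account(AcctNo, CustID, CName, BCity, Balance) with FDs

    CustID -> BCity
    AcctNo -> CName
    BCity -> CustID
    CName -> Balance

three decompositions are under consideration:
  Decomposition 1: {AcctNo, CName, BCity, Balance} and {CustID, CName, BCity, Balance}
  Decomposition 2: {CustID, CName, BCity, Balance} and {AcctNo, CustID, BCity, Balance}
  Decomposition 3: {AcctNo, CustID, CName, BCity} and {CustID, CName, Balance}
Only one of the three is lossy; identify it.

Decomposition 2

Decomposition 1: common = {CName, BCity, Balance}, closure = {CustID, CName, BCity, Balance} → lossless.
Decomposition 2: common = {CustID, BCity, Balance}, closure = {CustID, BCity, Balance} → lossy.
Decomposition 3: common = {CustID, CName}, closure = {CustID, CName, BCity, Balance} → lossless.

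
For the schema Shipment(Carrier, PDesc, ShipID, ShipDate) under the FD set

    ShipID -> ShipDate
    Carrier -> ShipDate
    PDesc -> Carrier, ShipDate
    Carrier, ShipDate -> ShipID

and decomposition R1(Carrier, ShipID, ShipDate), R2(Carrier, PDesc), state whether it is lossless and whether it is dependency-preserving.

Lossless test: (Carrier)⁺ = {Carrier, ShipID, ShipDate}, which contains all of one fragment — lossless.
Dependency preservation: PDesc → Carrier, ShipDate is not contained in any single fragment, but the restricted closure of its left-hand side across the fragments still reaches the right-hand side; the remaining FDs each lie inside some fragment. All dependencies are preserved.

lossless and dependency-preserving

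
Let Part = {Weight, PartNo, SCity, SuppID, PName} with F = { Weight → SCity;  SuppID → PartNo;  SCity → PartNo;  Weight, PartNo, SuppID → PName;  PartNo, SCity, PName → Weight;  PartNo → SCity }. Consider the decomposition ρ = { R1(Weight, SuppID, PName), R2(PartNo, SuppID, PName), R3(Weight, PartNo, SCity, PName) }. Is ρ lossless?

Yes

Chase test. Columns are Weight, PartNo, SCity, SuppID, PName; row i has aⱼ where attribute j ∈ Ri, else bᵢⱼ.
Initial tableau (one row per fragment):
  row 1: a1 b12 b13 a4 a5
  row 2: b21 a2 b23 a4 a5
  row 3: a1 a2 a3 b34 a5
Rows 1 and 3 agree on Weight; apply Weight→SCity and equate their SCity entries.
Rows 1 and 2 agree on SuppID; apply SuppID→PartNo and equate their PartNo entries.
Rows 1 and 2 agree on PartNo; apply PartNo→SCity and equate their SCity entries.
Rows 1 and 2 agree on PartNo, SCity, PName; apply PartNo, SCity, PName→Weight and equate their Weight entries.
Row 1 is now all distinguished symbols — the join is lossless.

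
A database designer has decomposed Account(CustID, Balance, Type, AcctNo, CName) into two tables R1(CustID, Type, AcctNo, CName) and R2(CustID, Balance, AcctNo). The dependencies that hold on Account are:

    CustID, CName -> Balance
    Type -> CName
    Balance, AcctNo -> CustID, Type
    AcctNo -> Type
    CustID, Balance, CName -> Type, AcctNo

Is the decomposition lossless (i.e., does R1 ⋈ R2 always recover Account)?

Common attributes: R1 ∩ R2 = {CustID, AcctNo}.
Closure of {CustID, AcctNo}: AcctNo → Type applies, adding Type; Type → CName applies, adding CName; CustID, CName → Balance applies, adding Balance. So (CustID, AcctNo)⁺ = {CustID, Balance, Type, AcctNo, CName}.
This closure contains every attribute of R1, so R1 ∩ R2 → R1. The join is lossless.

Yes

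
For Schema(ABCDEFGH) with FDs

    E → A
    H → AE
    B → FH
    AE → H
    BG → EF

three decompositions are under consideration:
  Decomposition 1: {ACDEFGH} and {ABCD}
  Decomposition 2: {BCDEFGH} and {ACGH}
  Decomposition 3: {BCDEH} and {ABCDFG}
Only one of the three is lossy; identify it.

Decomposition 1

Decomposition 1: common = {ACD}, closure = {ACD} → lossy.
Decomposition 2: common = {CGH}, closure = {ACEGH} → lossless.
Decomposition 3: common = {BCD}, closure = {ABCDEFH} → lossless.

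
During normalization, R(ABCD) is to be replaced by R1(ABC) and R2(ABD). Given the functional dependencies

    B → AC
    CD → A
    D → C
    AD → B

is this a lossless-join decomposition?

Yes

Common attributes: R1 ∩ R2 = {AB}.
Closure of {AB}: B → AC applies, adding C. So (AB)⁺ = {ABC}.
This closure contains every attribute of R1, so R1 ∩ R2 → R1. The join is lossless.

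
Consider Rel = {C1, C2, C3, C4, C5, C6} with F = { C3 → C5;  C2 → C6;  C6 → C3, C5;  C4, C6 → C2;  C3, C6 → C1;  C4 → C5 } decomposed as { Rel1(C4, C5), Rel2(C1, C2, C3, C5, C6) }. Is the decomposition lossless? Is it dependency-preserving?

Lossless test: (C5)⁺ = {C5}, which is a superkey of neither fragment — lossy.
Dependency preservation: the restricted closure of {C4, C6} across the fragments never reaches {C2}, so C4, C6 → C2 cannot be enforced without a join — not preserved.

lossy and not dependency-preserving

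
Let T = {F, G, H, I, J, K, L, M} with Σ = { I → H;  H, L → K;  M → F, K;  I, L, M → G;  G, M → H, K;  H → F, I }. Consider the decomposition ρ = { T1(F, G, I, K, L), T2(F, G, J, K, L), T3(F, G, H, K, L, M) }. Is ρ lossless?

No

Chase test. Columns are F, G, H, I, J, K, L, M; row i has aⱼ where attribute j ∈ Ti, else bᵢⱼ.
Initial tableau (one row per fragment):
  row 1: a1 a2 b13 a4 b15 a6 a7 b18
  row 2: a1 a2 b23 b24 a5 a6 a7 b28
  row 3: a1 a2 a3 b34 b35 a6 a7 a8
No row becomes fully distinguished — the join is lossy.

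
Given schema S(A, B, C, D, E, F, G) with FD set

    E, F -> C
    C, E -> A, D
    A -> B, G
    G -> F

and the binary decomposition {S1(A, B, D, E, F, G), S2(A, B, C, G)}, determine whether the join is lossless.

Common attributes: S1 ∩ S2 = {A, B, G}.
Closure of {A, B, G}: G → F applies, adding F. So (A, B, G)⁺ = {A, B, F, G}.
The closure contains neither all of S1 = {A, B, D, E, F, G} nor all of S2 = {A, B, C, G}, so the common attributes are not a superkey of either fragment. The join is lossy.

No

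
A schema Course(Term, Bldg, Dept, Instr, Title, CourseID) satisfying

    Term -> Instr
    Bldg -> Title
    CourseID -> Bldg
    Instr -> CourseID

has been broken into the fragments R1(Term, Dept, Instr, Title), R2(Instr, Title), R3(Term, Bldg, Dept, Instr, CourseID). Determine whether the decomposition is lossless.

Yes

Chase test. Columns are Term, Bldg, Dept, Instr, Title, CourseID; row i has aⱼ where attribute j ∈ Ri, else bᵢⱼ.
Initial tableau (one row per fragment):
  row 1: a1 b12 a3 a4 a5 b16
  row 2: b21 b22 b23 a4 a5 b26
  row 3: a1 a2 a3 a4 b35 a6
Rows 1 and 2 agree on Instr; apply Instr→CourseID and equate their CourseID entries.
Rows 1 and 3 agree on Instr; apply Instr→CourseID and equate their CourseID entries.
Rows 1 and 2 agree on CourseID; apply CourseID→Bldg and equate their Bldg entries.
Rows 1 and 3 agree on CourseID; apply CourseID→Bldg and equate their Bldg entries.
Rows 1 and 3 agree on Bldg; apply Bldg→Title and equate their Title entries.
Row 1 is now all distinguished symbols — the join is lossless.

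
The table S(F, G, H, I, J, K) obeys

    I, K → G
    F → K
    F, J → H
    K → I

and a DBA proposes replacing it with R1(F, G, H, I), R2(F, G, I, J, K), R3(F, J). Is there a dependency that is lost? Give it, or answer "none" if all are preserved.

F, J → H

Check F, J → H: no single fragment contains all of {F, H, J}, and the restricted closure of {F, J} across the fragments never reaches {H}.
I, K → G is preserved.
F → K is preserved.
K → I is preserved.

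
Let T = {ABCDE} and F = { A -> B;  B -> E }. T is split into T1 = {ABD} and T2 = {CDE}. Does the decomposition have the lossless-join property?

Common attributes: T1 ∩ T2 = {D}.
No dependency enlarges {D}, so (D)⁺ = {D}.
The closure contains neither all of T1 = {ABD} nor all of T2 = {CDE}, so the common attributes are not a superkey of either fragment. The join is lossy.

No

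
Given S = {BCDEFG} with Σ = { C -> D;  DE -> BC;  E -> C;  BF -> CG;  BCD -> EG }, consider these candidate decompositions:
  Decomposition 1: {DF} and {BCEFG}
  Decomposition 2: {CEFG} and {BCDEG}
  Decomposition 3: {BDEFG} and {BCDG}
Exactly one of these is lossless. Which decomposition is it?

Decomposition 1: common = {F}, closure = {F} → lossy.
Decomposition 2: common = {CEG}, closure = {BCDEG} → lossless.
Decomposition 3: common = {BDG}, closure = {BDG} → lossy.

Decomposition 2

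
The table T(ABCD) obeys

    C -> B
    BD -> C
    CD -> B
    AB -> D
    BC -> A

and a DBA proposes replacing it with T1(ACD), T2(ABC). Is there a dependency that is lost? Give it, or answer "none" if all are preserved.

Check BD → C: no single fragment contains all of {BCD}, and the restricted closure of {BD} across the fragments never reaches {C}.
C → B is preserved.
CD → B is preserved.
AB → D is preserved.
BC → A is preserved.

BD -> C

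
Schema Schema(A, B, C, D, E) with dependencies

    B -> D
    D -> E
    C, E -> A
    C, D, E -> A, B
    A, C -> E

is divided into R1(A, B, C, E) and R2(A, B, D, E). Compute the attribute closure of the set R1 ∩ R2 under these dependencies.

A, B, D, E

R1 ∩ R2 = {A, B, E}.
B → D applies, adding D
Closure: {A, B, D, E}.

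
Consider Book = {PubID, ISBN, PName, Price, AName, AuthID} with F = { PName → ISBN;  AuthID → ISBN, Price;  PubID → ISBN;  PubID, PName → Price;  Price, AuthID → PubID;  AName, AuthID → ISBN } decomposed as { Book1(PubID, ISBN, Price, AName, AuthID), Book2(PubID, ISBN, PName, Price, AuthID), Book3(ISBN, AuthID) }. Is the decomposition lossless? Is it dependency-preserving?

Lossless test (chase): Rows 1 and 3 agree on AuthID; apply AuthID→ISBN, Price and equate their ISBN, Price entries. Rows 1 and 3 agree on Price, AuthID; apply Price, AuthID→PubID and equate their PubID entries. No row becomes fully distinguished — the join is lossy.
Dependency preservation: every FD's attributes lie within a single fragment, so each can be enforced locally — preserved.

lossy but dependency-preserving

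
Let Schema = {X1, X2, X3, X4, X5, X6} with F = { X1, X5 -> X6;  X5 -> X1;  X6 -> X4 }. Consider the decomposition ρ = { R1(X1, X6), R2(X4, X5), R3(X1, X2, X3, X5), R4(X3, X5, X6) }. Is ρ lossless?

Chase test. Columns are X1, X2, X3, X4, X5, X6; row i has aⱼ where attribute j ∈ Ri, else bᵢⱼ.
Initial tableau (one row per fragment):
  row 1: a1 b12 b13 b14 b15 a6
  row 2: b21 b22 b23 a4 a5 b26
  row 3: a1 a2 a3 b34 a5 b36
  row 4: b41 b42 a3 b44 a5 a6
Rows 2 and 3 agree on X5; apply X5→X1 and equate their X1 entries.
Rows 2 and 4 agree on X5; apply X5→X1 and equate their X1 entries.
Rows 1 and 4 agree on X6; apply X6→X4 and equate their X4 entries.
Rows 2 and 3 agree on X1, X5; apply X1, X5→X6 and equate their X6 entries.
Rows 2 and 4 agree on X1, X5; apply X1, X5→X6 and equate their X6 entries.
Rows 1 and 2 agree on X6; apply X6→X4 and equate their X4 entries.
Rows 1 and 3 agree on X6; apply X6→X4 and equate their X4 entries.
Row 3 is now all distinguished symbols — the join is lossless.

Yes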